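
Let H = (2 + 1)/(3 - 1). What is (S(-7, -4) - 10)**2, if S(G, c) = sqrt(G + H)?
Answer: (20 - I*sqrt(22))**2/4 ≈ 94.5 - 46.904*I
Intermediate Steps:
H = 3/2 ≈ 1.5000
S(G, c) = sqrt(3/2 + G) (S(G, c) = sqrt(G + 3/2) = sqrt(3/2 + G))
(S(-7, -4) - 10)**2 = (sqrt(6 + 4*(-7))/2 - 10)**2 = (sqrt(6 - 28)/2 - 10)**2 = (sqrt(-22)/2 - 10)**2 = ((I*sqrt(22))/2 - 10)**2 = (I*sqrt(22)/2 - 10)**2 = (-10 + I*sqrt(22)/2)**2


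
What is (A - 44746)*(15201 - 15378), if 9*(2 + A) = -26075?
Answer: 25299613/3 ≈ 8.4332e+6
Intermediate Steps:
A = -26093/9 (A = -2 + (1/9)*(-26075) = -2 - 26075/9 = -26093/9 ≈ -2899.2)
(A - 44746)*(15201 - 15378) = (-26093/9 - 44746)*(15201 - 15378) = -428807/9*(-177) = 25299613/3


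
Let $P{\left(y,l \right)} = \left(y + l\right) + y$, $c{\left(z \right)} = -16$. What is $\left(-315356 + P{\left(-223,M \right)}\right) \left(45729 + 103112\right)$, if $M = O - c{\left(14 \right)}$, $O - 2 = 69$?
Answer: $-46991336315$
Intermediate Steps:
$O = 71$ ($O = 2 + 69 = 71$)
$M = 87$ ($M = 71 - -16 = 71 + 16 = 87$)
$P{\left(y,l \right)} = l + 2 y$ ($P{\left(y,l \right)} = \left(l + y\right) + y = l + 2 y$)
$\left(-315356 + P{\left(-223,M \right)}\right) \left(45729 + 103112\right) = \left(-315356 + \left(87 + 2 \left(-223\right)\right)\right) \left(45729 + 103112\right) = \left(-315356 + \left(87 - 446\right)\right) 148841 = \left(-315356 - 359\right) 148841 = \left(-315715\right) 148841 = -46991336315$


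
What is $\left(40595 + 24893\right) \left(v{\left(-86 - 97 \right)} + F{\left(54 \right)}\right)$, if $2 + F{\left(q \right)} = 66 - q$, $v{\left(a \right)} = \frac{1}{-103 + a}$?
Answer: $\frac{93615096}{143} \approx 6.5465 \cdot 10^{5}$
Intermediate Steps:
$F{\left(q \right)} = 64 - q$ ($F{\left(q \right)} = -2 - \left(-66 + q\right) = 64 - q$)
$\left(40595 + 24893\right) \left(v{\left(-86 - 97 \right)} + F{\left(54 \right)}\right) = \left(40595 + 24893\right) \left(\frac{1}{-103 - 183} + \left(64 - 54\right)\right) = 65488 \left(\frac{1}{-103 - 183} + \left(64 - 54\right)\right) = 65488 \left(\frac{1}{-286} + 10\right) = 65488 \left(- \frac{1}{286} + 10\right) = 65488 \cdot \frac{2859}{286} = \frac{93615096}{143}$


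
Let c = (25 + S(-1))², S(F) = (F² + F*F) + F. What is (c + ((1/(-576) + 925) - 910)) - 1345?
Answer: -376705/576 ≈ -654.00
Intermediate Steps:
S(F) = F + 2*F² (S(F) = (F² + F²) + F = 2*F² + F = F + 2*F²)
c = 676 (c = (25 - (1 + 2*(-1)))² = (25 - (1 - 2))² = (25 - 1*(-1))² = (25 + 1)² = 26² = 676)
(c + ((1/(-576) + 925) - 910)) - 1345 = (676 + ((1/(-576) + 925) - 910)) - 1345 = (676 + ((-1/576 + 925) - 910)) - 1345 = (676 + (532799/576 - 910)) - 1345 = (676 + 8639/576) - 1345 = 398015/576 - 1345 = -376705/576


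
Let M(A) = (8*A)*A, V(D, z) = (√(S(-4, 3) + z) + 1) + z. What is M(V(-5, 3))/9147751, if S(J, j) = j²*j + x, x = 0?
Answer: 368/9147751 + 64*√30/9147751 ≈ 7.8549e-5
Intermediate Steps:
S(J, j) = j³ (S(J, j) = j²*j + 0 = j³ + 0 = j³)
V(D, z) = 1 + z + √(27 + z) (V(D, z) = (√(3³ + z) + 1) + z = (√(27 + z) + 1) + z = (1 + √(27 + z)) + z = 1 + z + √(27 + z))
M(A) = 8*A²
M(V(-5, 3))/9147751 = (8*(1 + 3 + √(27 + 3))²)/9147751 = (8*(1 + 3 + √30)²)*(1/9147751) = (8*(4 + √30)²)*(1/9147751) = 8*(4 + √30)²/9147751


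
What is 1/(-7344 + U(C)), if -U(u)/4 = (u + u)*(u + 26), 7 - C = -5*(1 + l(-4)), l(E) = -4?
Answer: -1/6192 ≈ -0.00016150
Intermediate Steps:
C = -8 (C = 7 - (-5)*(1 - 4) = 7 - (-5)*(-3) = 7 - 1*15 = 7 - 15 = -8)
U(u) = -8*u*(26 + u) (U(u) = -4*(u + u)*(u + 26) = -4*2*u*(26 + u) = -8*u*(26 + u))
1/(-7344 + U(C)) = 1/(-7344 - 8*(-8)*(26 - 8)) = 1/(-7344 - 8*(-8)*18) = 1/(-7344 + 1152) = 1/(-6192) = -1/6192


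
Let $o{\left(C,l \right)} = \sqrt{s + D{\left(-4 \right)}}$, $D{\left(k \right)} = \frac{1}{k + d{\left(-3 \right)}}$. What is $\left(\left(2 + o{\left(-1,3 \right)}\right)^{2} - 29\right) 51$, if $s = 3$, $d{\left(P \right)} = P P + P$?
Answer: $- \frac{2193}{2} + 102 \sqrt{14} \approx -714.85$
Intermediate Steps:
$d{\left(P \right)} = P + P^{2}$ ($d{\left(P \right)} = P^{2} + P = P + P^{2}$)
$D{\left(k \right)} = \frac{1}{6 + k}$ ($D{\left(k \right)} = \frac{1}{k - 3 \left(1 - 3\right)} = \frac{1}{k - -6} = \frac{1}{k + 6} = \frac{1}{6 + k}$)
$o{\left(C,l \right)} = \frac{\sqrt{14}}{2}$ ($o{\left(C,l \right)} = \sqrt{3 + \frac{1}{6 - 4}} = \sqrt{3 + \frac{1}{2}} = \sqrt{\frac{7}{2}} = \frac{\sqrt{14}}{2}$)
$\left(\left(2 + o{\left(-1,3 \right)}\right)^{2} - 29\right) 51 = \left(\left(2 + \frac{\sqrt{14}}{2}\right)^{2} - 29\right) 51 = \left(-29 + \left(2 + \frac{\sqrt{14}}{2}\right)^{2}\right) 51 = -1479 + 51 \left(2 + \frac{\sqrt{14}}{2}\right)^{2}$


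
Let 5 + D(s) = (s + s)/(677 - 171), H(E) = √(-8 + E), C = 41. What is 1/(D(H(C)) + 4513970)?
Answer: 8755587445/39522415281169424 - 23*√33/118567245843508272 ≈ 2.2153e-7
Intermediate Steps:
D(s) = -5 + s/253 (D(s) = -5 + (s + s)/(677 - 171) = -5 + (2*s)/506 = -5 + (2*s)*(1/506) = -5 + s/253)
1/(D(H(C)) + 4513970) = 1/((-5 + √(-8 + 41)/253) + 4513970) = 1/((-5 + √33/253) + 4513970) = 1/(4513965 + √33/253)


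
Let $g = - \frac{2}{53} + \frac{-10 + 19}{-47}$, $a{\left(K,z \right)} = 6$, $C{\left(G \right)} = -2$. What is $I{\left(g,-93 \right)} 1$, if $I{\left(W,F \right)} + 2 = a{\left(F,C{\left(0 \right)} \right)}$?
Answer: $4$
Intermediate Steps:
$g = - \frac{571}{2491}$ ($g = \left(-2\right) \frac{1}{53} + 9 \left(- \frac{1}{47}\right) = - \frac{2}{53} - \frac{9}{47} = - \frac{571}{2491} \approx -0.22923$)
$I{\left(W,F \right)} = 4$ ($I{\left(W,F \right)} = -2 + 6 = 4$)
$I{\left(g,-93 \right)} 1 = 4 \cdot 1 = 4$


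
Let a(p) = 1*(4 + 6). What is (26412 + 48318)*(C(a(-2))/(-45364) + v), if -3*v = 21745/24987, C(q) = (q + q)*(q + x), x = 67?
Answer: -623814404300/25761597 ≈ -24215.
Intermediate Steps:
a(p) = 10 (a(p) = 1*10 = 10)
C(q) = 2*q*(67 + q) (C(q) = (q + q)*(q + 67) = (2*q)*(67 + q) = 2*q*(67 + q))
v = -21745/74961 (v = -21745/(3*24987) = -1/3*21745/24987 = -21745/74961 ≈ -0.29008)
(26412 + 48318)*(C(a(-2))/(-45364) + v) = (26412 + 48318)*((2*10*(67 + 10))/(-45364) - 21745/74961) = 74730*((2*10*77)*(-1/45364) - 21745/74961) = 74730*(1540*(-1/45364) - 21745/74961) = 74730*(-35/1031 - 21745/74961) = 74730*(-25042730/77284791) = -623814404300/25761597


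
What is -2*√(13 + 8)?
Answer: -2*√21 ≈ -9.1651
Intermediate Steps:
-2*√(13 + 8) = -2*√21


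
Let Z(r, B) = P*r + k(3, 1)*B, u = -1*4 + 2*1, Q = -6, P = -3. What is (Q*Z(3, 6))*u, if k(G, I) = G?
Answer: 108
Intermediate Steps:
u = -2 (u = -4 + 2 = -2)
Z(r, B) = -3*r + 3*B
(Q*Z(3, 6))*u = -6*(-3*3 + 3*6)*(-2) = -6*(-9 + 18)*(-2) = -6*9*(-2) = -54*(-2) = 108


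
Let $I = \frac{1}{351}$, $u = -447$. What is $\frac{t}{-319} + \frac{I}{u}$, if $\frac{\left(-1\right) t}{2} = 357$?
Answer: $\frac{112024139}{50050143} \approx 2.2382$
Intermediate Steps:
$t = -714$ ($t = \left(-2\right) 357 = -714$)
$I = \frac{1}{351} \approx 0.002849$
$\frac{t}{-319} + \frac{I}{u} = - \frac{714}{-319} + \frac{1}{351 \left(-447\right)} = \left(-714\right) \left(- \frac{1}{319}\right) + \frac{1}{351} \left(- \frac{1}{447}\right) = \frac{714}{319} - \frac{1}{156897} = \frac{112024139}{50050143}$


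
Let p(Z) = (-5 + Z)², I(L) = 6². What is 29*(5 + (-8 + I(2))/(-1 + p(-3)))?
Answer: 1421/9 ≈ 157.89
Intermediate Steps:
I(L) = 36
29*(5 + (-8 + I(2))/(-1 + p(-3))) = 29*(5 + (-8 + 36)/(-1 + (-5 - 3)²)) = 29*(5 + 28/(-1 + (-8)²)) = 29*(5 + 28/(-1 + 64)) = 29*(5 + 28/63) = 29*(5 + 28*(1/63)) = 29*(5 + 4/9) = 29*(49/9) = 1421/9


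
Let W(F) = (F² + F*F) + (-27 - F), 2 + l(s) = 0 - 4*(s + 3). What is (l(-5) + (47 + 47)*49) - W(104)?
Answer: -16889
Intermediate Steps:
l(s) = -14 - 4*s (l(s) = -2 + (0 - 4*(s + 3)) = -2 + (0 - 4*(3 + s)) = -2 + (0 + (-12 - 4*s)) = -2 + (-12 - 4*s) = -14 - 4*s)
W(F) = -27 - F + 2*F² (W(F) = (F² + F²) + (-27 - F) = 2*F² + (-27 - F) = -27 - F + 2*F²)
(l(-5) + (47 + 47)*49) - W(104) = ((-14 - 4*(-5)) + (47 + 47)*49) - (-27 - 1*104 + 2*104²) = ((-14 + 20) + 94*49) - (-27 - 104 + 2*10816) = (6 + 4606) - (-27 - 104 + 21632) = 4612 - 1*21501 = 4612 - 21501 = -16889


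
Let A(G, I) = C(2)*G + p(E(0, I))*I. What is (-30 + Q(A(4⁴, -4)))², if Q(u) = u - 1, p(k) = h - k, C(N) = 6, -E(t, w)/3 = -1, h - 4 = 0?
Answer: 2253001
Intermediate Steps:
h = 4 (h = 4 + 0 = 4)
E(t, w) = 3 (E(t, w) = -3*(-1) = 3)
p(k) = 4 - k
A(G, I) = I + 6*G (A(G, I) = 6*G + (4 - 1*3)*I = 6*G + (4 - 3)*I = 6*G + 1*I = 6*G + I = I + 6*G)
Q(u) = -1 + u
(-30 + Q(A(4⁴, -4)))² = (-30 + (-1 + (-4 + 6*4⁴)))² = (-30 + (-1 + (-4 + 6*256)))² = (-30 + (-1 + (-4 + 1536)))² = (-30 + (-1 + 1532))² = (-30 + 1531)² = 1501² = 2253001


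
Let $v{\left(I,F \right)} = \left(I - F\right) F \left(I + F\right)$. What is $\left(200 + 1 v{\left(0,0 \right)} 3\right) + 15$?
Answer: $215$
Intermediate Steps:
$v{\left(I,F \right)} = F \left(F + I\right) \left(I - F\right)$ ($v{\left(I,F \right)} = F \left(I - F\right) \left(F + I\right) = F \left(F + I\right) \left(I - F\right)$)
$\left(200 + 1 v{\left(0,0 \right)} 3\right) + 15 = \left(200 + 1 \cdot 0 \left(0^{2} - 0^{2}\right) 3\right) + 15 = \left(200 + 1 \cdot 0 \left(0 - 0\right) 3\right) + 15 = \left(200 + 1 \cdot 0 \left(0 + 0\right) 3\right) + 15 = \left(200 + 1 \cdot 0 \cdot 0 \cdot 3\right) + 15 = \left(200 + 1 \cdot 0 \cdot 3\right) + 15 = \left(200 + 0 \cdot 3\right) + 15 = \left(200 + 0\right) + 15 = 200 + 15 = 215$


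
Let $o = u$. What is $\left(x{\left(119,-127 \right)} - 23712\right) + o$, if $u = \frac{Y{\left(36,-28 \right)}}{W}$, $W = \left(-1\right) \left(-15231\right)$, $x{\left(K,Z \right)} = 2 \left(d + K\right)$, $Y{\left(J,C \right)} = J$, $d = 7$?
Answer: $- \frac{119106408}{5077} \approx -23460.0$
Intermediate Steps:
$x{\left(K,Z \right)} = 14 + 2 K$ ($x{\left(K,Z \right)} = 2 \left(7 + K\right) = 14 + 2 K$)
$W = 15231$
$u = \frac{12}{5077}$ ($u = \frac{36}{15231} = 36 \cdot \frac{1}{15231} = \frac{12}{5077} \approx 0.0023636$)
$o = \frac{12}{5077} \approx 0.0023636$
$\left(x{\left(119,-127 \right)} - 23712\right) + o = \left(\left(14 + 2 \cdot 119\right) - 23712\right) + \frac{12}{5077} = \left(\left(14 + 238\right) - 23712\right) + \frac{12}{5077} = \left(252 - 23712\right) + \frac{12}{5077} = -23460 + \frac{12}{5077} = - \frac{119106408}{5077}$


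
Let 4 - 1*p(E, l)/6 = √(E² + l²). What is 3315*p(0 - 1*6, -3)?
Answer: 79560 - 59670*√5 ≈ -53866.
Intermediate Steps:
p(E, l) = 24 - 6*√(E² + l²)
3315*p(0 - 1*6, -3) = 3315*(24 - 6*√((0 - 1*6)² + (-3)²)) = 3315*(24 - 6*√((0 - 6)² + 9)) = 3315*(24 - 6*√((-6)² + 9)) = 3315*(24 - 6*√(36 + 9)) = 3315*(24 - 18*√5) = 79560 - 59670*√5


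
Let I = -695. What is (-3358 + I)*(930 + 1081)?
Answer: -8150583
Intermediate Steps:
(-3358 + I)*(930 + 1081) = (-3358 - 695)*(930 + 1081) = -4053*2011 = -8150583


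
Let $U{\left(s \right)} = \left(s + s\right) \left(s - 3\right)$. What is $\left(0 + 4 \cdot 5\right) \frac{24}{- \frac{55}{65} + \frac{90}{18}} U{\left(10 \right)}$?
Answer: $\frac{145600}{9} \approx 16178.0$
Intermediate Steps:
$U{\left(s \right)} = 2 s \left(-3 + s\right)$
$\left(0 + 4 \cdot 5\right) \frac{24}{- \frac{55}{65} + \frac{90}{18}} U{\left(10 \right)} = \left(0 + 4 \cdot 5\right) \frac{24}{- \frac{55}{65} + \frac{90}{18}} \cdot 2 \cdot 10 \left(-3 + 10\right) = \left(0 + 20\right) \frac{24}{\left(-55\right) \frac{1}{65} + 90 \cdot \frac{1}{18}} \cdot 2 \cdot 10 \cdot 7 = 20 \frac{24}{- \frac{11}{13} + 5} \cdot 140 = 20 \frac{24}{\frac{54}{13}} \cdot 140 = 20 \cdot 24 \cdot \frac{13}{54} \cdot 140 = 20 \cdot \frac{52}{9} \cdot 140 = \frac{1040}{9} \cdot 140 = \frac{145600}{9}$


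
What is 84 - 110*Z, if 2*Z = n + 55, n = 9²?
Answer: -7396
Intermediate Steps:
n = 81
Z = 68 (Z = (81 + 55)/2 = (½)*136 = 68)
84 - 110*Z = 84 - 110*68 = 84 - 7480 = -7396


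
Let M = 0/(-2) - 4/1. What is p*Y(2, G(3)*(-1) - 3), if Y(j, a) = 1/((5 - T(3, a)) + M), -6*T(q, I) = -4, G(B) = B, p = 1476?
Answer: 4428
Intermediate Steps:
T(q, I) = ⅔ (T(q, I) = -⅙*(-4) = ⅔)
M = -4 (M = 0*(-½) - 4*1 = 0 - 4 = -4)
Y(j, a) = 3 (Y(j, a) = 1/((5 - 1*⅔) - 4) = 1/((5 - ⅔) - 4) = 1/(13/3 - 4) = 1/(⅓) = 3)
p*Y(2, G(3)*(-1) - 3) = 1476*3 = 4428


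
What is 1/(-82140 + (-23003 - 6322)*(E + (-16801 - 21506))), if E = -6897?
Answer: 1/1325525160 ≈ 7.5442e-10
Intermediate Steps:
1/(-82140 + (-23003 - 6322)*(E + (-16801 - 21506))) = 1/(-82140 + (-23003 - 6322)*(-6897 + (-16801 - 21506))) = 1/(-82140 - 29325*(-6897 - 38307)) = 1/(-82140 - 29325*(-45204)) = 1/(-82140 + 1325607300) = 1/1325525160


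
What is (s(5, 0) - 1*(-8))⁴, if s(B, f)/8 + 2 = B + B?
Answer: 26873856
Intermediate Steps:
s(B, f) = -16 + 16*B (s(B, f) = -16 + 8*(B + B) = -16 + 8*(2*B) = -16 + 16*B)
(s(5, 0) - 1*(-8))⁴ = ((-16 + 16*5) - 1*(-8))⁴ = ((-16 + 80) + 8)⁴ = (64 + 8)⁴ = 72⁴ = 26873856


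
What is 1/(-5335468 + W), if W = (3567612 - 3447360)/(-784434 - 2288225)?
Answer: -3072659/16394073889664 ≈ -1.8743e-7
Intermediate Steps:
W = -120252/3072659 (W = 120252/(-3072659) = 120252*(-1/3072659) = -120252/3072659 ≈ -0.039136)
1/(-5335468 + W) = 1/(-5335468 - 120252/3072659) = 1/(-16394073889664/3072659) = -3072659/16394073889664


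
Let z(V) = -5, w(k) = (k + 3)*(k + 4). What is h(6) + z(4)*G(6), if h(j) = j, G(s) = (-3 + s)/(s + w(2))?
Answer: 67/12 ≈ 5.5833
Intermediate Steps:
w(k) = (3 + k)*(4 + k)
G(s) = (-3 + s)/(30 + s) (G(s) = (-3 + s)/(s + (12 + 2**2 + 7*2)) = (-3 + s)/(s + (12 + 4 + 14)) = (-3 + s)/(s + 30) = (-3 + s)/(30 + s))
h(6) + z(4)*G(6) = 6 - 5*(-3 + 6)/(30 + 6) = 6 - 5*3/36 = 6 - 5*1/12 = 6 - 5/12 = 67/12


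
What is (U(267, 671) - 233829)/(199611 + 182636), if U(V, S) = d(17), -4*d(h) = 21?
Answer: -935337/1528988 ≈ -0.61174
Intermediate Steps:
d(h) = -21/4 (d(h) = -¼*21 = -21/4)
U(V, S) = -21/4
(U(267, 671) - 233829)/(199611 + 182636) = (-21/4 - 233829)/(199611 + 182636) = -935337/4/382247 = -935337/4*1/382247 = -935337/1528988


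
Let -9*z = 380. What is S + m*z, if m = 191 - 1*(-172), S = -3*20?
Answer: -46160/3 ≈ -15387.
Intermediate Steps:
S = -60
m = 363 (m = 191 + 172 = 363)
z = -380/9 (z = -⅑*380 = -380/9 ≈ -42.222)
S + m*z = -60 + 363*(-380/9) = -60 - 45980/3 = -46160/3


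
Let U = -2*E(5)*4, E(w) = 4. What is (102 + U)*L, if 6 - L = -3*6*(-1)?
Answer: -840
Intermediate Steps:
L = -12 (L = 6 - (-3*6)*(-1) = 6 - (-18)*(-1) = 6 - 1*18 = 6 - 18 = -12)
U = -32 (U = -2*4*4 = -8*4 = -32)
(102 + U)*L = (102 - 32)*(-12) = 70*(-12) = -840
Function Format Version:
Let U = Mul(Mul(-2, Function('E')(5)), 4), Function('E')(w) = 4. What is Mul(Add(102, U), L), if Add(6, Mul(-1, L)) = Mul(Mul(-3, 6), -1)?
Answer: -840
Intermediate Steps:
L = -12 (L = Add(6, Mul(-1, Mul(Mul(-3, 6), -1))) = Add(6, Mul(-1, Mul(-18, -1))) = Add(6, Mul(-1, 18)) = Add(6, -18) = -12)
U = -32 (U = Mul(Mul(-2, 4), 4) = Mul(-8, 4) = -32)
Mul(Add(102, U), L) = Mul(Add(102, -32), -12) = Mul(70, -12) = -840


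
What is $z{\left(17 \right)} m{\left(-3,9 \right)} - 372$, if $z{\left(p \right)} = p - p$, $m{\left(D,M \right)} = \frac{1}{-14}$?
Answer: $-372$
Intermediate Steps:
$m{\left(D,M \right)} = - \frac{1}{14}$
$z{\left(p \right)} = 0$
$z{\left(17 \right)} m{\left(-3,9 \right)} - 372 = 0 \left(- \frac{1}{14}\right) - 372 = 0 - 372 = -372$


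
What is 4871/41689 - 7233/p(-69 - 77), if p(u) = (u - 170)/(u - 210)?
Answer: -26836366984/3293431 ≈ -8148.5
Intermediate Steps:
p(u) = (-170 + u)/(-210 + u)
4871/41689 - 7233/p(-69 - 77) = 4871/41689 - 7233*(-210 + (-69 - 77))/(-170 + (-69 - 77)) = 4871*(1/41689) - 7233*(-210 - 146)/(-170 - 146) = 4871/41689 - 7233/(-316/(-356)) = 4871/41689 - 7233/((-1/356*(-316))) = 4871/41689 - 7233/79/89 = 4871/41689 - 7233*89/79 = 4871/41689 - 643737/79 = -26836366984/3293431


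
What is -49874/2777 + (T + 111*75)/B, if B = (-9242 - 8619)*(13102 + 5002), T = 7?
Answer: -4031764384855/224489586422 ≈ -17.960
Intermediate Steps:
B = -323355544 (B = -17861*18104 = -323355544)
-49874/2777 + (T + 111*75)/B = -49874/2777 + (7 + 111*75)/(-323355544) = -49874*1/2777 + (7 + 8325)*(-1/323355544) = -49874/2777 + 8332*(-1/323355544) = -49874/2777 - 2083/80838886 = -4031764384855/224489586422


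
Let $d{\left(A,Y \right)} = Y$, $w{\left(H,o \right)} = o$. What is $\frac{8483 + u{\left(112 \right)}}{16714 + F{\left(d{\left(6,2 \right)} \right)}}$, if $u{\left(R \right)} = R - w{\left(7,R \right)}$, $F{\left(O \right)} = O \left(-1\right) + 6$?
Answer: $\frac{8483}{16718} \approx 0.50742$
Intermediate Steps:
$F{\left(O \right)} = 6 - O$ ($F{\left(O \right)} = - O + 6 = 6 - O$)
$u{\left(R \right)} = 0$ ($u{\left(R \right)} = R - R = 0$)
$\frac{8483 + u{\left(112 \right)}}{16714 + F{\left(d{\left(6,2 \right)} \right)}} = \frac{8483 + 0}{16714 + \left(6 - 2\right)} = \frac{8483}{16714 + \left(6 - 2\right)} = \frac{8483}{16714 + 4} = \frac{8483}{16718}$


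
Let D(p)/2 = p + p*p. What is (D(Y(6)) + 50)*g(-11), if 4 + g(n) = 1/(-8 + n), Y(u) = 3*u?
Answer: -56518/19 ≈ -2974.6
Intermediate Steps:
g(n) = -4 + 1/(-8 + n)
D(p) = 2*p + 2*p² (D(p) = 2*(p + p*p) = 2*(p + p²) = 2*p + 2*p²)
(D(Y(6)) + 50)*g(-11) = (2*(3*6)*(1 + 3*6) + 50)*((33 - 4*(-11))/(-8 - 11)) = (2*18*(1 + 18) + 50)*((33 + 44)/(-19)) = (2*18*19 + 50)*(-1/19*77) = (684 + 50)*(-77/19) = 734*(-77/19) = -56518/19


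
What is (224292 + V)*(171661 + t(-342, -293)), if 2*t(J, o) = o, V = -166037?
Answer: 19983154395/2 ≈ 9.9916e+9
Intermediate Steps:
t(J, o) = o/2
(224292 + V)*(171661 + t(-342, -293)) = (224292 - 166037)*(171661 + (½)*(-293)) = 58255*(171661 - 293/2) = 58255*(343029/2) = 19983154395/2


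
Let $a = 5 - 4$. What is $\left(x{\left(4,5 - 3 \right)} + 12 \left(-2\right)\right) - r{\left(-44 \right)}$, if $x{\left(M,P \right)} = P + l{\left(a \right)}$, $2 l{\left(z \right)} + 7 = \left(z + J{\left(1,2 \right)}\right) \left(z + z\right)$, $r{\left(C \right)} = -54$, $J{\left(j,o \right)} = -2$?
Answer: $\frac{55}{2} \approx 27.5$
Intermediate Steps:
$a = 1$ ($a = 5 - 4 = 1$)
$l{\left(z \right)} = - \frac{7}{2} + z \left(-2 + z\right)$ ($l{\left(z \right)} = - \frac{7}{2} + \frac{\left(z - 2\right) \left(z + z\right)}{2} = - \frac{7}{2} + \frac{\left(-2 + z\right) 2 z}{2} = - \frac{7}{2} + \frac{2 z \left(-2 + z\right)}{2} = - \frac{7}{2} + z \left(-2 + z\right)$)
$x{\left(M,P \right)} = - \frac{9}{2} + P$ ($x{\left(M,P \right)} = P - \left(\frac{11}{2} - 1\right) = P - \frac{9}{2} = - \frac{9}{2} + P$)
$\left(x{\left(4,5 - 3 \right)} + 12 \left(-2\right)\right) - r{\left(-44 \right)} = \left(\left(- \frac{9}{2} + \left(5 - 3\right)\right) + 12 \left(-2\right)\right) - -54 = \left(\left(- \frac{9}{2} + 2\right) - 24\right) + 54 = \left(- \frac{5}{2} - 24\right) + 54 = - \frac{53}{2} + 54 = \frac{55}{2}$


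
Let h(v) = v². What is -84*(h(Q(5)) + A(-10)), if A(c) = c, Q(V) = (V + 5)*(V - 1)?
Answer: -133560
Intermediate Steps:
Q(V) = (-1 + V)*(5 + V) (Q(V) = (5 + V)*(-1 + V) = (-1 + V)*(5 + V))
-84*(h(Q(5)) + A(-10)) = -84*((-5 + 5² + 4*5)² - 10) = -84*((-5 + 25 + 20)² - 10) = -84*(40² - 10) = -84*(1600 - 10) = -84*1590 = -133560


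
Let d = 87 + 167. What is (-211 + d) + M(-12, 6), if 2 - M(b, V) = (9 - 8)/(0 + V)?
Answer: 269/6 ≈ 44.833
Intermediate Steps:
M(b, V) = 2 - 1/V (M(b, V) = 2 - (9 - 8)/(0 + V) = 2 - 1/V)
d = 254
(-211 + d) + M(-12, 6) = (-211 + 254) + (2 - 1/6) = 43 + (2 - 1*1/6) = 43 + (2 - 1/6) = 43 + 11/6 = 269/6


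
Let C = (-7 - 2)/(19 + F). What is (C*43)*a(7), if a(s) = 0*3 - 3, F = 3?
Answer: 1161/22 ≈ 52.773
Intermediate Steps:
C = -9/22 (C = (-7 - 2)/(19 + 3) = -9/22 ≈ -0.40909)
a(s) = -3 (a(s) = 0 - 3 = -3)
(C*43)*a(7) = -9/22*43*(-3) = -387/22*(-3) = 1161/22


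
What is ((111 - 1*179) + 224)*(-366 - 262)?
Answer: -97968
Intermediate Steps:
((111 - 1*179) + 224)*(-366 - 262) = ((111 - 179) + 224)*(-628) = (-68 + 224)*(-628) = 156*(-628) = -97968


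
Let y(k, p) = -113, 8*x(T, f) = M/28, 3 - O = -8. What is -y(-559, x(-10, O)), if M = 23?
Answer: 113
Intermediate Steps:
O = 11 (O = 3 - 1*(-8) = 3 + 8 = 11)
x(T, f) = 23/224 (x(T, f) = (23/28)/8 = (23*(1/28))/8 = (⅛)*(23/28) = 23/224)
-y(-559, x(-10, O)) = -1*(-113) = 113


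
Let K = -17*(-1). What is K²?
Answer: 289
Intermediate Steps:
K = 17
K² = 17² = 289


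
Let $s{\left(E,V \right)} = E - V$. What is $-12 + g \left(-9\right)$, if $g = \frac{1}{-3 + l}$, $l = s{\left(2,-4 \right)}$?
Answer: $-15$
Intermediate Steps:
$l = 6$ ($l = 2 - -4 = 2 + 4 = 6$)
$g = \frac{1}{3}$ ($g = \frac{1}{-3 + 6} = \frac{1}{3} \approx 0.33333$)
$-12 + g \left(-9\right) = -12 + \frac{1}{3} \left(-9\right) = -12 - 3 = -15$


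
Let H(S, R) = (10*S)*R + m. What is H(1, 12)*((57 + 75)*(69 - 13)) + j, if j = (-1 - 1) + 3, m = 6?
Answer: 931393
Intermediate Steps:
H(S, R) = 6 + 10*R*S (H(S, R) = (10*S)*R + 6 = 10*R*S + 6 = 6 + 10*R*S)
j = 1 (j = -2 + 3 = 1)
H(1, 12)*((57 + 75)*(69 - 13)) + j = (6 + 10*12*1)*((57 + 75)*(69 - 13)) + 1 = (6 + 120)*(132*56) + 1 = 126*7392 + 1 = 931392 + 1 = 931393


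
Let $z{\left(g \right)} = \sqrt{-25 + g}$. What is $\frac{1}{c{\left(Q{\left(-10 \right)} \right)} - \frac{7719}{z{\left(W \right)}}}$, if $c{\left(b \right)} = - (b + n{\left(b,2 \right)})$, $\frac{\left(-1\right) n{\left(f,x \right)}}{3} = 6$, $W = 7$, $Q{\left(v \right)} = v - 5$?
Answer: $\frac{66}{6622507} - \frac{2573 i \sqrt{2}}{6622507} \approx 9.966 \cdot 10^{-6} - 0.00054946 i$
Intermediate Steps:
$Q{\left(v \right)} = -5 + v$
$n{\left(f,x \right)} = -18$ ($n{\left(f,x \right)} = \left(-3\right) 6 = -18$)
$c{\left(b \right)} = 18 - b$ ($c{\left(b \right)} = - (b - 18) = - (-18 + b) = 18 - b$)
$\frac{1}{c{\left(Q{\left(-10 \right)} \right)} - \frac{7719}{z{\left(W \right)}}} = \frac{1}{\left(18 - \left(-5 - 10\right)\right) - \frac{7719}{\sqrt{-25 + 7}}} = \frac{1}{\left(18 - -15\right) - \frac{7719}{\sqrt{-18}}} = \frac{1}{\left(18 + 15\right) - \frac{7719}{3 i \sqrt{2}}} = \frac{1}{33 - 7719 \left(- \frac{i \sqrt{2}}{6}\right)} = \frac{1}{33 + \frac{2573 i \sqrt{2}}{2}}$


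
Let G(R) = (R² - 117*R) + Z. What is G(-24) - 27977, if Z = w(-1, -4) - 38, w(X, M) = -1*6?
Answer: -24637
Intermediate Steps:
w(X, M) = -6
Z = -44 (Z = -6 - 38 = -44)
G(R) = -44 + R² - 117*R (G(R) = (R² - 117*R) - 44 = -44 + R² - 117*R)
G(-24) - 27977 = (-44 + (-24)² - 117*(-24)) - 27977 = (-44 + 576 + 2808) - 27977 = 3340 - 27977 = -24637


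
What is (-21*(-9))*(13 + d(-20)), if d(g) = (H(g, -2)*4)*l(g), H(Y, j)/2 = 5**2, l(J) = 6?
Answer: 229257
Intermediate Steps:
H(Y, j) = 50 (H(Y, j) = 2*5**2 = 2*25 = 50)
d(g) = 1200 (d(g) = (50*4)*6 = 200*6 = 1200)
(-21*(-9))*(13 + d(-20)) = (-21*(-9))*(13 + 1200) = 189*1213 = 229257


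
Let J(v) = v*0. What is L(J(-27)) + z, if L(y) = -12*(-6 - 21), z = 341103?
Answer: 341427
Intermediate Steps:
J(v) = 0
L(y) = 324 (L(y) = -12*(-27) = 324)
L(J(-27)) + z = 324 + 341103 = 341427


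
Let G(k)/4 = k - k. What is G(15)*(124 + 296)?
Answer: 0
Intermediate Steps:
G(k) = 0 (G(k) = 4*(k - k) = 4*0 = 0)
G(15)*(124 + 296) = 0*(124 + 296) = 0*420 = 0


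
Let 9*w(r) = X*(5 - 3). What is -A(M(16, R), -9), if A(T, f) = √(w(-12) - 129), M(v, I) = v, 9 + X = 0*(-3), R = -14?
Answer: -I*√131 ≈ -11.446*I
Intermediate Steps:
X = -9 (X = -9 + 0*(-3) = -9 + 0 = -9)
w(r) = -2 (w(r) = (-9*(5 - 3))/9 = (-9*2)/9 = (⅑)*(-18) = -2)
A(T, f) = I*√131 (A(T, f) = √(-2 - 129) = √(-131) = I*√131)
-A(M(16, R), -9) = -I*√131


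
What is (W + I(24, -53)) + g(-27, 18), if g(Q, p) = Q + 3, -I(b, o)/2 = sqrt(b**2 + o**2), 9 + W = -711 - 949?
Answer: -1693 - 2*sqrt(3385) ≈ -1809.4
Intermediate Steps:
W = -1669 (W = -9 + (-711 - 949) = -9 - 1660 = -1669)
I(b, o) = -2*sqrt(b**2 + o**2)
g(Q, p) = 3 + Q
(W + I(24, -53)) + g(-27, 18) = (-1669 - 2*sqrt(24**2 + (-53)**2)) + (3 - 27) = (-1669 - 2*sqrt(576 + 2809)) - 24 = (-1669 - 2*sqrt(3385)) - 24 = -1693 - 2*sqrt(3385)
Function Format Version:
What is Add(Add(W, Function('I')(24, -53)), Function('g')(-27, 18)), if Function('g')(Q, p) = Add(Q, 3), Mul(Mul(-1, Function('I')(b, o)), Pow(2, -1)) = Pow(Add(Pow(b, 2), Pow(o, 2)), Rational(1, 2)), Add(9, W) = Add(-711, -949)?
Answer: Add(-1693, Mul(-2, Pow(3385, Rational(1, 2)))) ≈ -1809.4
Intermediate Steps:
W = -1669 (W = Add(-9, Add(-711, -949)) = Add(-9, -1660) = -1669)
Function('I')(b, o) = Mul(-2, Pow(Add(Pow(b, 2), Pow(o, 2)), Rational(1, 2)))
Function('g')(Q, p) = Add(3, Q)
Add(Add(W, Function('I')(24, -53)), Function('g')(-27, 18)) = Add(Add(-1669, Mul(-2, Pow(Add(Pow(24, 2), Pow(-53, 2)), Rational(1, 2)))), Add(3, -27)) = Add(Add(-1669, Mul(-2, Pow(Add(576, 2809), Rational(1, 2)))), -24) = Add(Add(-1669, Mul(-2, Pow(3385, Rational(1, 2)))), -24) = Add(-1693, Mul(-2, Pow(3385, Rational(1, 2))))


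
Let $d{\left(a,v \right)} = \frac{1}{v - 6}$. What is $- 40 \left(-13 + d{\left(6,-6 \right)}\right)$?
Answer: $\frac{1570}{3} \approx 523.33$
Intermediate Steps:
$d{\left(a,v \right)} = \frac{1}{-6 + v}$
$- 40 \left(-13 + d{\left(6,-6 \right)}\right) = - 40 \left(-13 + \frac{1}{-6 - 6}\right) = - 40 \left(-13 + \frac{1}{-12}\right) = - 40 \left(-13 - \frac{1}{12}\right) = \left(-40\right) \left(- \frac{157}{12}\right) = \frac{1570}{3}$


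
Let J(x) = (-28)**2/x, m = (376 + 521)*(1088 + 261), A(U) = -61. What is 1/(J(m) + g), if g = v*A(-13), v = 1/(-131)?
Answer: 158516943/73915937 ≈ 2.1446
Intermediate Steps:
v = -1/131 ≈ -0.0076336
g = 61/131 (g = -1/131*(-61) = 61/131 ≈ 0.46565)
m = 1210053 (m = 897*1349 = 1210053)
J(x) = 784/x
1/(J(m) + g) = 1/(784/1210053 + 61/131) = 1/(73915937/158516943) = 158516943/73915937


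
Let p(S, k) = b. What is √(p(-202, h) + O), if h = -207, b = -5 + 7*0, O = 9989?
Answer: 16*√39 ≈ 99.920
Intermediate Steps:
b = -5 (b = -5 + 0 = -5)
p(S, k) = -5
√(p(-202, h) + O) = √(-5 + 9989) = √9984 = 16*√39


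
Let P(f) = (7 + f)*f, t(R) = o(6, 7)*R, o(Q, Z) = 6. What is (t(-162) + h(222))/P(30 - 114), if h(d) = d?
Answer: -125/1078 ≈ -0.11596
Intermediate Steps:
t(R) = 6*R
P(f) = f*(7 + f)
(t(-162) + h(222))/P(30 - 114) = (6*(-162) + 222)/(((30 - 114)*(7 + (30 - 114)))) = (-972 + 222)/((-84*(7 - 84))) = -750/((-84*(-77))) = -750/6468 = -750*1/6468 = -125/1078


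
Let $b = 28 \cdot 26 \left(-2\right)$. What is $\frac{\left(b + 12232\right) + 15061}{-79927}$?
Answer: $- \frac{25837}{79927} \approx -0.32326$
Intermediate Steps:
$b = -1456$ ($b = 728 \left(-2\right) = -1456$)
$\frac{\left(b + 12232\right) + 15061}{-79927} = \frac{\left(-1456 + 12232\right) + 15061}{-79927} = \left(10776 + 15061\right) \left(- \frac{1}{79927}\right) = 25837 \left(- \frac{1}{79927}\right) = - \frac{25837}{79927}$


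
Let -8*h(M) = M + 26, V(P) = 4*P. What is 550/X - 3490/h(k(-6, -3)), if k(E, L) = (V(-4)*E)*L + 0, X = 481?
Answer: -6642710/63011 ≈ -105.42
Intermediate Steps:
k(E, L) = -16*E*L (k(E, L) = ((4*(-4))*E)*L + 0 = (-16*E)*L + 0 = -16*E*L + 0 = -16*E*L)
h(M) = -13/4 - M/8 (h(M) = -(M + 26)/8 = -(26 + M)/8 = -13/4 - M/8)
550/X - 3490/h(k(-6, -3)) = 550/481 - 3490/(-13/4 - (-2)*(-6)*(-3)) = 550*(1/481) - 3490/(-13/4 - 1/8*(-288)) = 550/481 - 3490/(-13/4 + 36) = 550/481 - 3490/131/4 = 550/481 - 3490*4/131 = 550/481 - 13960/131 = -6642710/63011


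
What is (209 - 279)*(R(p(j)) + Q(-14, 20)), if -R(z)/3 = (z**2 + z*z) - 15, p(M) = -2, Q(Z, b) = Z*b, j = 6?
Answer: 18130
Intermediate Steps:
R(z) = 45 - 6*z**2 (R(z) = -3*((z**2 + z*z) - 15) = -3*((z**2 + z**2) - 15) = -3*(2*z**2 - 15) = -3*(-15 + 2*z**2) = 45 - 6*z**2)
(209 - 279)*(R(p(j)) + Q(-14, 20)) = (209 - 279)*((45 - 6*(-2)**2) - 14*20) = -70*((45 - 6*4) - 280) = -70*((45 - 24) - 280) = -70*(21 - 280) = -70*(-259) = 18130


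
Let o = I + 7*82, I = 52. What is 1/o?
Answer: 1/626 ≈ 0.0015974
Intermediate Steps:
o = 626 (o = 52 + 7*82 = 52 + 574 = 626)
1/o = 1/626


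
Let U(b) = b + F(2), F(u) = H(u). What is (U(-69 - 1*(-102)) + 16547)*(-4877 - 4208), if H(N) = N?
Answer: -150647470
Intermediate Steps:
F(u) = u
U(b) = 2 + b (U(b) = b + 2 = 2 + b)
(U(-69 - 1*(-102)) + 16547)*(-4877 - 4208) = ((2 + (-69 - 1*(-102))) + 16547)*(-4877 - 4208) = ((2 + (-69 + 102)) + 16547)*(-9085) = ((2 + 33) + 16547)*(-9085) = (35 + 16547)*(-9085) = 16582*(-9085) = -150647470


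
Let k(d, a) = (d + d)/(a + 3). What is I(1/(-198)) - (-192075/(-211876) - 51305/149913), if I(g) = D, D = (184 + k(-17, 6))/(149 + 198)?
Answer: -165106423487/3673916491812 ≈ -0.044940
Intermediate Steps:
k(d, a) = 2*d/(3 + a) (k(d, a) = (2*d)/(3 + a) = 2*d/(3 + a))
D = 1622/3123 (D = (184 + 2*(-17)/(3 + 6))/(149 + 198) = (184 + 2*(-17)/9)/347 = (184 + 2*(-17)*(1/9))*(1/347) = (184 - 34/9)*(1/347) = (1622/9)*(1/347) = 1622/3123 ≈ 0.51937)
I(g) = 1622/3123
I(1/(-198)) - (-192075/(-211876) - 51305/149913) = 1622/3123 - (-192075/(-211876) - 51305/149913) = 1622/3123 - (-192075*(-1/211876) - 51305*1/149913) = 1622/3123 - (192075/211876 - 51305/149913) = 1622/3123 - 1*17924241295/31762966788 = 1622/3123 - 17924241295/31762966788 = -165106423487/3673916491812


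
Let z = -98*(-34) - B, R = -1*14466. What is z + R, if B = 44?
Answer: -11178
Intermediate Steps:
R = -14466
z = 3288 (z = -98*(-34) - 1*44 = 3332 - 44 = 3288)
z + R = 3288 - 14466 = -11178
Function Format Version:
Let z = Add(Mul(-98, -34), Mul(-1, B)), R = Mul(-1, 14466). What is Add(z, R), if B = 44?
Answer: -11178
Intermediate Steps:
R = -14466
z = 3288 (z = Add(Mul(-98, -34), Mul(-1, 44)) = Add(3332, -44) = 3288)
Add(z, R) = Add(3288, -14466) = -11178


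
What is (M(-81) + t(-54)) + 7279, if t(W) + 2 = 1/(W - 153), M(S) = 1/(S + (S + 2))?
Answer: 241013873/33120 ≈ 7277.0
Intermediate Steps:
M(S) = 1/(2 + 2*S) (M(S) = 1/(S + (2 + S)) = 1/(2 + 2*S))
t(W) = -2 + 1/(-153 + W) (t(W) = -2 + 1/(W - 153) = -2 + 1/(-153 + W))
(M(-81) + t(-54)) + 7279 = (1/(2*(1 - 81)) + (307 - 2*(-54))/(-153 - 54)) + 7279 = ((½)/(-80) + (307 + 108)/(-207)) + 7279 = ((½)*(-1/80) - 1/207*415) + 7279 = (-1/160 - 415/207) + 7279 = -66607/33120 + 7279 = 241013873/33120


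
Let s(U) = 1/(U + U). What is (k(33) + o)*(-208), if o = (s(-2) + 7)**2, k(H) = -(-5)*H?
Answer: -43797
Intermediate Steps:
s(U) = 1/(2*U)
k(H) = 5*H
o = 729/16 (o = ((1/2)/(-2) + 7)**2 = ((1/2)*(-1/2) + 7)**2 = (-1/4 + 7)**2 = (27/4)**2 = 729/16 ≈ 45.563)
(k(33) + o)*(-208) = (5*33 + 729/16)*(-208) = (165 + 729/16)*(-208) = (3369/16)*(-208) = -43797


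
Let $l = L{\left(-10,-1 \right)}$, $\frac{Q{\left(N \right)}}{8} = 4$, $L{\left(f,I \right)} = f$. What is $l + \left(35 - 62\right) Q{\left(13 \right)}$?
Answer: $-874$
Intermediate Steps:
$Q{\left(N \right)} = 32$ ($Q{\left(N \right)} = 8 \cdot 4 = 32$)
$l = -10$
$l + \left(35 - 62\right) Q{\left(13 \right)} = -10 + \left(35 - 62\right) 32 = -10 - 864 = -874$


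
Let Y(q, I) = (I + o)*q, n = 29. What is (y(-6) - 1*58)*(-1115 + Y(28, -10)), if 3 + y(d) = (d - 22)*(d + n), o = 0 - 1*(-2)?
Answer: 943995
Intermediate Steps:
o = 2 (o = 0 + 2 = 2)
y(d) = -3 + (-22 + d)*(29 + d) (y(d) = -3 + (d - 22)*(d + 29) = -3 + (-22 + d)*(29 + d))
Y(q, I) = q*(2 + I) (Y(q, I) = (I + 2)*q = (2 + I)*q = q*(2 + I))
(y(-6) - 1*58)*(-1115 + Y(28, -10)) = ((-641 + (-6)**2 + 7*(-6)) - 1*58)*(-1115 + 28*(2 - 10)) = ((-641 + 36 - 42) - 58)*(-1115 + 28*(-8)) = (-647 - 58)*(-1115 - 224) = -705*(-1339) = 943995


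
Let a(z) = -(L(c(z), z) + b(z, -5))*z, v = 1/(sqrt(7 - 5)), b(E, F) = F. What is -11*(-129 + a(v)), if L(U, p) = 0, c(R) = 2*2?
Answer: 1419 - 55*sqrt(2)/2 ≈ 1380.1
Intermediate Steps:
c(R) = 4
v = sqrt(2)/2 (v = 1/(sqrt(2)) = sqrt(2)/2 ≈ 0.70711)
a(z) = 5*z (a(z) = -(0 - 5)*z = -(-5)*z = 5*z)
-11*(-129 + a(v)) = -11*(-129 + 5*(sqrt(2)/2)) = -11*(-129 + 5*sqrt(2)/2) = 1419 - 55*sqrt(2)/2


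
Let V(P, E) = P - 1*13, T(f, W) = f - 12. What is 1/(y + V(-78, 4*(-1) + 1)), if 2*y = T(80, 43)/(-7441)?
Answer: -7441/677165 ≈ -0.010988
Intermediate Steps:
T(f, W) = -12 + f
V(P, E) = -13 + P (V(P, E) = P - 13 = -13 + P)
y = -34/7441 (y = ((-12 + 80)/(-7441))/2 = (68*(-1/7441))/2 = (½)*(-68/7441) = -34/7441 ≈ -0.0045693)
1/(y + V(-78, 4*(-1) + 1)) = 1/(-34/7441 + (-13 - 78)) = 1/(-34/7441 - 91) = 1/(-677165/7441) = -7441/677165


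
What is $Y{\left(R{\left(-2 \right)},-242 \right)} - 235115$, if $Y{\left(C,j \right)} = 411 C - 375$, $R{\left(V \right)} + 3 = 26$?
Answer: $-226037$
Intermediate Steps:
$R{\left(V \right)} = 23$ ($R{\left(V \right)} = -3 + 26 = 23$)
$Y{\left(C,j \right)} = -375 + 411 C$
$Y{\left(R{\left(-2 \right)},-242 \right)} - 235115 = \left(-375 + 411 \cdot 23\right) - 235115 = \left(-375 + 9453\right) - 235115 = 9078 - 235115 = -226037$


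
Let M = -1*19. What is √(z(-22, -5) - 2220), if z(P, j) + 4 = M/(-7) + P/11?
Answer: I*√108941/7 ≈ 47.152*I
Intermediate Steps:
M = -19
z(P, j) = -9/7 + P/11 (z(P, j) = -4 + (-19/(-7) + P/11) = -4 + (-19*(-⅐) + P*(1/11)) = -4 + (19/7 + P/11) = -9/7 + P/11)
√(z(-22, -5) - 2220) = √((-9/7 + (1/11)*(-22)) - 2220) = √((-9/7 - 2) - 2220) = √(-23/7 - 2220) = √(-15563/7) = I*√108941/7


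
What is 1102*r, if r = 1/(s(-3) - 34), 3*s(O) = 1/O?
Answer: -9918/307 ≈ -32.306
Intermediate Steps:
s(O) = 1/(3*O)
r = -9/307 (r = 1/((⅓)/(-3) - 34) = 1/((⅓)*(-⅓) - 34) = 1/(-⅑ - 34) = 1/(-307/9) = -9/307 ≈ -0.029316)
1102*r = 1102*(-9/307) = -9918/307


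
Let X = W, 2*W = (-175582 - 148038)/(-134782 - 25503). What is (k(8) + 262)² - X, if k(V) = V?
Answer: 2336922938/32057 ≈ 72899.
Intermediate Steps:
W = 32362/32057 (W = ((-175582 - 148038)/(-134782 - 25503))/2 = (-323620/(-160285))/2 = (-323620*(-1/160285))/2 = (½)*(64724/32057) = 32362/32057 ≈ 1.0095)
X = 32362/32057 ≈ 1.0095
(k(8) + 262)² - X = (8 + 262)² - 1*32362/32057 = 270² - 32362/32057 = 72900 - 32362/32057 = 2336922938/32057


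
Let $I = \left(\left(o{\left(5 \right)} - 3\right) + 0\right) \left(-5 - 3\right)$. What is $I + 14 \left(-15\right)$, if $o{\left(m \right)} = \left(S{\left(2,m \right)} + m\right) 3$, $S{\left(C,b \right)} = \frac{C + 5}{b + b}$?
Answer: $- \frac{1614}{5} \approx -322.8$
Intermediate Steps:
$S{\left(C,b \right)} = \frac{5 + C}{2 b}$
$o{\left(m \right)} = 3 m + \frac{21}{2 m}$ ($o{\left(m \right)} = \left(\frac{5 + 2}{2 m} + m\right) 3 = \left(\frac{1}{2} \frac{1}{m} 7 + m\right) 3 = \left(\frac{7}{2 m} + m\right) 3 = \left(m + \frac{7}{2 m}\right) 3 = 3 m + \frac{21}{2 m}$)
$I = - \frac{564}{5}$ ($I = \left(\left(\left(3 \cdot 5 + \frac{21}{2 \cdot 5}\right) - 3\right) + 0\right) \left(-5 - 3\right) = \left(\left(\left(15 + \frac{21}{2} \cdot \frac{1}{5}\right) - 3\right) + 0\right) \left(-8\right) = \left(\left(\left(15 + \frac{21}{10}\right) - 3\right) + 0\right) \left(-8\right) = \left(\left(\frac{171}{10} - 3\right) + 0\right) \left(-8\right) = \left(\frac{141}{10} + 0\right) \left(-8\right) = \frac{141}{10} \left(-8\right) = - \frac{564}{5} \approx -112.8$)
$I + 14 \left(-15\right) = - \frac{564}{5} + 14 \left(-15\right) = - \frac{564}{5} - 210 = - \frac{1614}{5}$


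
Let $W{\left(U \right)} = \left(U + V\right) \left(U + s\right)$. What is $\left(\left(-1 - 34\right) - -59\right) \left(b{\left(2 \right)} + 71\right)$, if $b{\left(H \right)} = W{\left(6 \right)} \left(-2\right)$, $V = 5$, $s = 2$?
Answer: $-2520$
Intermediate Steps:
$W{\left(U \right)} = \left(2 + U\right) \left(5 + U\right)$ ($W{\left(U \right)} = \left(U + 5\right) \left(U + 2\right) = \left(5 + U\right) \left(2 + U\right) = \left(2 + U\right) \left(5 + U\right)$)
$b{\left(H \right)} = -176$ ($b{\left(H \right)} = \left(10 + 6^{2} + 7 \cdot 6\right) \left(-2\right) = \left(10 + 36 + 42\right) \left(-2\right) = 88 \left(-2\right) = -176$)
$\left(\left(-1 - 34\right) - -59\right) \left(b{\left(2 \right)} + 71\right) = \left(\left(-1 - 34\right) - -59\right) \left(-176 + 71\right) = \left(-35 + 59\right) \left(-105\right) = 24 \left(-105\right) = -2520$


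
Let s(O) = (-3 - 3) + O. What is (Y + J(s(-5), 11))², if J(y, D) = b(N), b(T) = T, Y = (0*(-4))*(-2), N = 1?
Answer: 1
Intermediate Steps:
Y = 0 (Y = 0*(-2) = 0)
s(O) = -6 + O
J(y, D) = 1
(Y + J(s(-5), 11))² = (0 + 1)² = 1² = 1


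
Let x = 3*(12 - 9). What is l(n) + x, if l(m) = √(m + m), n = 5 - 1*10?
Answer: 9 + I*√10 ≈ 9.0 + 3.1623*I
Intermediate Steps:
n = -5 (n = 5 - 10 = -5)
l(m) = √2*√m (l(m) = √(2*m) = √2*√m)
x = 9 (x = 3*3 = 9)
l(n) + x = √2*√(-5) + 9 = √2*(I*√5) + 9 = I*√10 + 9 = 9 + I*√10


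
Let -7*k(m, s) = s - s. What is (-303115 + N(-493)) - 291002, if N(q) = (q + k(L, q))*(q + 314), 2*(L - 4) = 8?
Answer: -505870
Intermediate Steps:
L = 8 (L = 4 + (½)*8 = 4 + 4 = 8)
k(m, s) = 0 (k(m, s) = -(s - s)/7 = -⅐*0 = 0)
N(q) = q*(314 + q) (N(q) = (q + 0)*(q + 314) = q*(314 + q))
(-303115 + N(-493)) - 291002 = (-303115 - 493*(314 - 493)) - 291002 = (-303115 - 493*(-179)) - 291002 = (-303115 + 88247) - 291002 = -214868 - 291002 = -505870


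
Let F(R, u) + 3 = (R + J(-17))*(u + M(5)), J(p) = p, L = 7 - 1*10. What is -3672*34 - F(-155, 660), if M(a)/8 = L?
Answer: -15453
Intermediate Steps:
L = -3 (L = 7 - 10 = -3)
M(a) = -24 (M(a) = 8*(-3) = -24)
F(R, u) = -3 + (-24 + u)*(-17 + R) (F(R, u) = -3 + (R - 17)*(u - 24) = -3 + (-17 + R)*(-24 + u) = -3 + (-24 + u)*(-17 + R))
-3672*34 - F(-155, 660) = -3672*34 - (405 - 24*(-155) - 17*660 - 155*660) = -124848 - (405 + 3720 - 11220 - 102300) = -124848 - 1*(-109395) = -124848 + 109395 = -15453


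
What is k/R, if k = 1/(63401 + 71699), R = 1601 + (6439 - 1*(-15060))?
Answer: 1/3120810000 ≈ 3.2043e-10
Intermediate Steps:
R = 23100 (R = 1601 + (6439 + 15060) = 1601 + 21499 = 23100)
k = 1/135100 ≈ 7.4019e-6
k/R = (1/135100)/23100 = (1/135100)*(1/23100) = 1/3120810000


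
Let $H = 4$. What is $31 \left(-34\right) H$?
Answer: $-4216$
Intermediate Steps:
$31 \left(-34\right) H = 31 \left(-34\right) 4 = \left(-1054\right) 4 = -4216$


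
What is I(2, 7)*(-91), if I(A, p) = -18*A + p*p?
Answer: -1183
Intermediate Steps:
I(A, p) = p² - 18*A (I(A, p) = -18*A + p² = p² - 18*A)
I(2, 7)*(-91) = (7² - 18*2)*(-91) = (49 - 36)*(-91) = 13*(-91) = -1183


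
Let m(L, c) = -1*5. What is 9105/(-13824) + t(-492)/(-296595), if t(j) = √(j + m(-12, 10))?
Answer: -3035/4608 - I*√497/296595 ≈ -0.65864 - 7.5165e-5*I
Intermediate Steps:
m(L, c) = -5
t(j) = √(-5 + j) (t(j) = √(j - 5) = √(-5 + j))
9105/(-13824) + t(-492)/(-296595) = 9105/(-13824) + √(-5 - 492)/(-296595) = 9105*(-1/13824) + √(-497)*(-1/296595) = -3035/4608 + (I*√497)*(-1/296595) = -3035/4608 - I*√497/296595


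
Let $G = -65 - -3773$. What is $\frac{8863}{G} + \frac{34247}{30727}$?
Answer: $\frac{399321277}{113935716} \approx 3.5048$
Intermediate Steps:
$G = 3708$ ($G = -65 + 3773 = 3708$)
$\frac{8863}{G} + \frac{34247}{30727} = \frac{8863}{3708} + \frac{34247}{30727} = \frac{399321277}{113935716}$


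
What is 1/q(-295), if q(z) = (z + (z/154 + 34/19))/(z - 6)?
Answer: 880726/863539 ≈ 1.0199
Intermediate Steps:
q(z) = (34/19 + 155*z/154)/(-6 + z) (q(z) = (z + (z*(1/154) + 34*(1/19)))/(-6 + z) = (z + (z/154 + 34/19))/(-6 + z) = (z + (34/19 + z/154))/(-6 + z) = (34/19 + 155*z/154)/(-6 + z))
1/q(-295) = 1/((5236 + 2945*(-295))/(2926*(-6 - 295))) = 1/((1/2926)*(5236 - 868775)/(-301)) = 1/((1/2926)*(-1/301)*(-863539)) = 1/(863539/880726) = 880726/863539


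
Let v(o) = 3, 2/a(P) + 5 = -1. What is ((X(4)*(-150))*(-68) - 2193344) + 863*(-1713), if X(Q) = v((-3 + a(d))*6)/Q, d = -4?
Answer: -3664013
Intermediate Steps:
a(P) = -1/3 (a(P) = 2/(-5 - 1) = 2/(-6) = 2*(-1/6) = -1/3)
X(Q) = 3/Q
((X(4)*(-150))*(-68) - 2193344) + 863*(-1713) = (((3/4)*(-150))*(-68) - 2193344) + 863*(-1713) = (((3*(1/4))*(-150))*(-68) - 2193344) - 1478319 = (((3/4)*(-150))*(-68) - 2193344) - 1478319 = (-225/2*(-68) - 2193344) - 1478319 = (7650 - 2193344) - 1478319 = -2185694 - 1478319 = -3664013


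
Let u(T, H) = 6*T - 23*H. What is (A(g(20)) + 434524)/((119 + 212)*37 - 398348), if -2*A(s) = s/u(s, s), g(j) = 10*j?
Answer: -14773817/13127434 ≈ -1.1254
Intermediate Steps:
u(T, H) = -23*H + 6*T
A(s) = 1/34 (A(s) = -s/(2*(-23*s + 6*s)) = -s/(2*((-17*s))) = -s*(-1/(17*s))/2 = -1/2*(-1/17) = 1/34)
(A(g(20)) + 434524)/((119 + 212)*37 - 398348) = (1/34 + 434524)/((119 + 212)*37 - 398348) = 14773817/(34*(331*37 - 398348)) = 14773817/(34*(12247 - 398348)) = (14773817/34)/(-386101) = (14773817/34)*(-1/386101) = -14773817/13127434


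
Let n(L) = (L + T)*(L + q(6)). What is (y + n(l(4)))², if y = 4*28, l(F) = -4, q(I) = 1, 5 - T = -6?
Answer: 8281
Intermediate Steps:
T = 11 (T = 5 - 1*(-6) = 5 + 6 = 11)
n(L) = (1 + L)*(11 + L) (n(L) = (L + 11)*(L + 1) = (11 + L)*(1 + L) = (1 + L)*(11 + L))
y = 112
(y + n(l(4)))² = (112 + (11 + (-4)² + 12*(-4)))² = (112 + (11 + 16 - 48))² = (112 - 21)² = 91² = 8281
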